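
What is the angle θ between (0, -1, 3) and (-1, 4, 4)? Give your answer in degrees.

With u = (0, -1, 3), v = (-1, 4, 4):
u·v = 0·(-1) + (-1)·4 + 3·4 = 0 + (-4) + 12 = 8.
|u| = √(0² + (-1)² + 3²) = √10, |v| = √((-1)² + 4² + 4²) = √33, so |u||v| = √(10·33) = √330.
cos θ = (u·v)/(|u||v|) = 8/√330 ≈ 0.440386
θ = arccos(0.440386) ≈ 63.87°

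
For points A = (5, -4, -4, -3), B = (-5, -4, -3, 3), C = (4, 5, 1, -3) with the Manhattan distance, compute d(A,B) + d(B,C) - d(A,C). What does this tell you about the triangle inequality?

d(A,B) = 10 + 0 + 1 + 6 = 17, d(B,C) = 9 + 9 + 4 + 6 = 28, d(A,C) = 1 + 9 + 5 + 0 = 15.
d(A,B) + d(B,C) - d(A,C) = 17 + 28 - 15 = 45 - 15 = 30. This is ≥ 0, so the triangle inequality holds for these points.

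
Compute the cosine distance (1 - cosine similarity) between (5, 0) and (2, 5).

With u = (5, 0), v = (2, 5):
u·v = 5·2 + 0·5 = 10 + 0 = 10.
|u| = √(5² + 0²) = √25, |v| = √(2² + 5²) = √29, so |u||v| = √(25·29) = √725.
cos θ = (u·v)/(|u||v|) = 10/√725 ≈ 0.3714
Cosine distance = 1 - cos θ ≈ 1 - 0.3714 = 0.6286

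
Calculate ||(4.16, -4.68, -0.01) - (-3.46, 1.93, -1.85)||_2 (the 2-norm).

(Σ|x_i - y_i|^2)^(1/2) = (|4.16 - (-3.46)|^2 + |-4.68 - 1.93|^2 + |-0.01 - (-1.85)|^2)^(1/2)
= (7.62^2 + 6.61^2 + 1.84^2)^(1/2) = (58.0644 + 43.6921 + 3.3856)^(1/2) = (105.1421)^(1/2) ≈ 10.2539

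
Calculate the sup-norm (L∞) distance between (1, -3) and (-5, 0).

max(|x_i - y_i|) = max(|1 - (-5)|, |-3 - 0|) = max(6, 3) = 6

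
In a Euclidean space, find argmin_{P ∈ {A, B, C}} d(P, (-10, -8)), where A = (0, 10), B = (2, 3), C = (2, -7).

Distances: d(A) ≈ 20.5913, d(B) ≈ 16.2788, d(C) ≈ 12.0416. Nearest: C = (2, -7) with distance 12.0416.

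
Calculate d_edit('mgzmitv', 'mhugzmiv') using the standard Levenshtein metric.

Let D[i][j] be the edit distance between the first i characters of 'mgzmitv' and the first j characters of 'mhugzmiv', with D[i][0] = i, D[0][j] = j, and D[i][j] = D[i-1][j-1] if the characters match, else 1 + min(D[i-1][j], D[i][j-1], D[i-1][j-1]). Filling the table (rows: prefixes of 'mgzmitv', columns: prefixes of 'mhugzmiv'):
     ε  m  h  u  g  z  m  i  v
  ε  0  1  2  3  4  5  6  7  8
  m  1  0  1  2  3  4  5  6  7
  g  2  1  1  2  2  3  4  5  6
  z  3  2  2  2  3  2  3  4  5
  m  4  3  3  3  3  3  2  3  4
  i  5  4  4  4  4  4  3  2  3
  t  6  5  5  5  5  5  4  3  3
  v  7  6  6  6  6  6  5  4  3
The bottom-right entry gives D[7][8] = 3, so no sequence of fewer than 3 edits works. Backtracking through the table gives one optimal edit sequence (3 edits):
  mgzmitv → mhgzmitv (ins h @2)
  mhgzmitv → mhugzmitv (ins u @3)
  mhugzmitv → mhugzmiv (del t @8)
Edit distance = 3.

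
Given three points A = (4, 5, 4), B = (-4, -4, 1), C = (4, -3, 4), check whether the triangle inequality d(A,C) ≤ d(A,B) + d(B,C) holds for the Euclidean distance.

d(A,B) = √(8² + 9² + 3²) = √154 ≈ 12.4097, d(B,C) = √(8² + 1² + 3²) = √74 ≈ 8.6023, d(A,C) = √(0² + 8² + 0²) = √64 = 8.
d(A,C) = 8 ≤ 12.4097 + 8.6023 = 21.012. Triangle inequality is satisfied.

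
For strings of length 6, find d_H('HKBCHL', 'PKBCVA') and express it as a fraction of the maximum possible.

Differing positions: 1, 5, 6. Hamming distance = 3. The maximum possible Hamming distance for length-6 strings is 6, so d_H/6 = 3/6 = 0.5.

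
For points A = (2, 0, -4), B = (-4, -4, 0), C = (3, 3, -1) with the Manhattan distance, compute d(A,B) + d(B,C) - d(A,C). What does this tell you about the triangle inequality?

d(A,B) = 6 + 4 + 4 = 14, d(B,C) = 7 + 7 + 1 = 15, d(A,C) = 1 + 3 + 3 = 7.
d(A,B) + d(B,C) - d(A,C) = 14 + 15 - 7 = 29 - 7 = 22. This is ≥ 0, so the triangle inequality holds for these points.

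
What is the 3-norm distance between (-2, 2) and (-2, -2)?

(Σ|x_i - y_i|^3)^(1/3) = (|-2 - (-2)|^3 + |2 - (-2)|^3)^(1/3)
= (0^3 + 4^3)^(1/3) = (0 + 64)^(1/3) = (64)^(1/3) = 4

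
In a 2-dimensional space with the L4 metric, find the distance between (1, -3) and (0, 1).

(Σ|x_i - y_i|^4)^(1/4) = (|1 - 0|^4 + |-3 - 1|^4)^(1/4)
= (1^4 + 4^4)^(1/4) = (1 + 256)^(1/4) = (257)^(1/4) ≈ 4.0039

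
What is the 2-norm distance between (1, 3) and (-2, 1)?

(Σ|x_i - y_i|^2)^(1/2) = (|1 - (-2)|^2 + |3 - 1|^2)^(1/2)
= (3^2 + 2^2)^(1/2) = (9 + 4)^(1/2) = (13)^(1/2) ≈ 3.6056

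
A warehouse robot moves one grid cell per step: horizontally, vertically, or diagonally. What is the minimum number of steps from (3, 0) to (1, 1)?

max(|x_i - y_i|) = max(|3 - 1|, |0 - 1|) = max(2, 1) = 2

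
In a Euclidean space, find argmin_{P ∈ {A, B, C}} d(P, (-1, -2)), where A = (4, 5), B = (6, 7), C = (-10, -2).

Distances: d(A) ≈ 8.6023, d(B) ≈ 11.4018, d(C) = 9. Nearest: A = (4, 5) with distance 8.6023.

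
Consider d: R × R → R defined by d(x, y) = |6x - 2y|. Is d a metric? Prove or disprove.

No. d fails symmetry: d(7, 5) = |6·7 - 2·5| = |32| = 32, but d(5, 7) = |6·5 - 2·7| = |16| = 16. Since 32 ≠ 16, d(x,y) ≠ d(y,x) in general.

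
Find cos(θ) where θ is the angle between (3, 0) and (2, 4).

With u = (3, 0), v = (2, 4):
u·v = 3·2 + 0·4 = 6 + 0 = 6.
|u| = √(3² + 0²) = √9, |v| = √(2² + 4²) = √20, so |u||v| = √(9·20) = √180.
cos θ = (u·v)/(|u||v|) = 6/√180 ≈ 0.4472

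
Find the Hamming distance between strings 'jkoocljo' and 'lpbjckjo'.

Differing positions: 1, 2, 3, 4, 6. Hamming distance = 5.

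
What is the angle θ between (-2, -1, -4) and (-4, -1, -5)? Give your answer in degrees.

With u = (-2, -1, -4), v = (-4, -1, -5):
u·v = (-2)·(-4) + (-1)·(-1) + (-4)·(-5) = 8 + 1 + 20 = 29.
|u| = √((-2)² + (-1)² + (-4)²) = √21, |v| = √((-4)² + (-1)² + (-5)²) = √42, so |u||v| = √(21·42) = √882.
cos θ = (u·v)/(|u||v|) = 29/√882 ≈ 0.976481
θ = arccos(0.976481) ≈ 12.45°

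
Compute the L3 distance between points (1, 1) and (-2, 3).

(Σ|x_i - y_i|^3)^(1/3) = (|1 - (-2)|^3 + |1 - 3|^3)^(1/3)
= (3^3 + 2^3)^(1/3) = (27 + 8)^(1/3) = (35)^(1/3) ≈ 3.2711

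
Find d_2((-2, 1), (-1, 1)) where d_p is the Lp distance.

(Σ|x_i - y_i|^2)^(1/2) = (|-2 - (-1)|^2 + |1 - 1|^2)^(1/2)
= (1^2 + 0^2)^(1/2) = (1 + 0)^(1/2) = (1)^(1/2) = 1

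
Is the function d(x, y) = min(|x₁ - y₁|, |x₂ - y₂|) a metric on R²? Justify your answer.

No. d fails identity of indiscernibles: take x = (5, 0) and y = (5, 6). Then d(x,y) = min(|5 - 5|, |0 - 6|) = min(0, 6) = 0, yet x ≠ y.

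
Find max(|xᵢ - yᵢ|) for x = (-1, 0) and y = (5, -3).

max(|x_i - y_i|) = max(|-1 - 5|, |0 - (-3)|) = max(6, 3) = 6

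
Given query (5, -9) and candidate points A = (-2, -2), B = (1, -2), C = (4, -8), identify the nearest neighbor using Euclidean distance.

Distances: d(A) ≈ 9.8995, d(B) ≈ 8.0623, d(C) ≈ 1.4142. Nearest: C = (4, -8) with distance 1.4142.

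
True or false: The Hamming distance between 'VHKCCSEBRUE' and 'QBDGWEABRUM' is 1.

Differing positions: 1, 2, 3, 4, 5, 6, 7, 11. Hamming distance = 8, so the claim that d_H = 1 is false.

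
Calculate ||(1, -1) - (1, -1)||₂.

√(Σ(x_i - y_i)²) = √((1 - 1)² + (-1 - (-1))²)
= √(0² + 0²) = √(0 + 0) = √0 = 0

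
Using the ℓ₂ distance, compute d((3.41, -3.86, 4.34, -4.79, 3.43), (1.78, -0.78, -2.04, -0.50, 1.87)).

(Σ|x_i - y_i|^2)^(1/2) = (|3.41 - 1.78|^2 + |-3.86 - (-0.78)|^2 + |4.34 - (-2.04)|^2 + |-4.79 - (-0.5)|^2 + |3.43 - 1.87|^2)^(1/2)
= (1.63^2 + 3.08^2 + 6.38^2 + 4.29^2 + 1.56^2)^(1/2) = (2.6569 + 9.4864 + 40.7044 + 18.4041 + 2.4336)^(1/2) = (73.6854)^(1/2) ≈ 8.584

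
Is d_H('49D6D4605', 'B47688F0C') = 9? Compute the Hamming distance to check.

Differing positions: 1, 2, 3, 5, 6, 7, 9. Hamming distance = 7, so the claim that d_H = 9 is false.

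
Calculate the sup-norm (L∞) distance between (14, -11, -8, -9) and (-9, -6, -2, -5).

max(|x_i - y_i|) = max(|14 - (-9)|, |-11 - (-6)|, |-8 - (-2)|, |-9 - (-5)|) = max(23, 5, 6, 4) = 23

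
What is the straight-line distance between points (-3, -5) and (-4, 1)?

√(Σ(x_i - y_i)²) = √((-3 - (-4))² + (-5 - 1)²)
= √(1² + (-6)²) = √(1 + 36) = √37 ≈ 6.0828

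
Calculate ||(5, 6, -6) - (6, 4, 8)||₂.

√(Σ(x_i - y_i)²) = √((5 - 6)² + (6 - 4)² + (-6 - 8)²)
= √((-1)² + 2² + (-14)²) = √(1 + 4 + 196) = √201 ≈ 14.1774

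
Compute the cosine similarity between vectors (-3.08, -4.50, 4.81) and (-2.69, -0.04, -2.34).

With u = (-3.08, -4.50, 4.81), v = (-2.69, -0.04, -2.34):
u·v = (-3.08)·(-2.69) + (-4.5)·(-0.04) + 4.81·(-2.34) = 8.2852 + 0.18 + (-11.2554) = -2.7902.
|u| = √((-3.08)² + (-4.5)² + 4.81²) = √(9.4864 + 20.25 + 23.1361) = √52.8725, |v| = √((-2.69)² + (-0.04)² + (-2.34)²) = √(7.2361 + 0.0016 + 5.4756) = √12.7133.
cos θ = (u·v)/(|u||v|) = -2.7902/(√52.8725·√12.7133) ≈ -0.1076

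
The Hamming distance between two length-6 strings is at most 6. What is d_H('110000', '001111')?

Differing positions: 1, 2, 3, 4, 5, 6. Hamming distance = 6. The maximum possible Hamming distance for length-6 strings is 6, so d_H/6 = 6/6 = 1.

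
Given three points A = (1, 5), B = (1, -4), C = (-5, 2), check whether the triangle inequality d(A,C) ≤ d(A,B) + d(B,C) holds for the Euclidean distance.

d(A,B) = √(0² + 9²) = √81 = 9, d(B,C) = √(6² + 6²) = √72 ≈ 8.4853, d(A,C) = √(6² + 3²) = √45 ≈ 6.7082.
d(A,C) ≈ 6.7082 ≤ 9 + 8.4853 = 17.4853. Triangle inequality is satisfied.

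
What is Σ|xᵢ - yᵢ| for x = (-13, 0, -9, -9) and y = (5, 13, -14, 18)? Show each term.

Σ|x_i - y_i| = |-13 - 5| + |0 - 13| + |-9 - (-14)| + |-9 - 18| = 18 + 13 + 5 + 27 = 63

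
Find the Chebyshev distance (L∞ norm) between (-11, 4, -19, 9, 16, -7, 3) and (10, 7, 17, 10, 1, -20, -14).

max(|x_i - y_i|) = max(|-11 - 10|, |4 - 7|, |-19 - 17|, |9 - 10|, |16 - 1|, |-7 - (-20)|, |3 - (-14)|) = max(21, 3, 36, 1, 15, 13, 17) = 36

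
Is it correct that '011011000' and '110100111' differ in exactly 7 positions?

Differing positions: 1, 3, 4, 5, 6, 7, 8, 9. Hamming distance = 8, so the claim that d_H = 7 is false.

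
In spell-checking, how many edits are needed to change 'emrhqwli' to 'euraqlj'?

Let D[i][j] be the edit distance between the first i characters of 'emrhqwli' and the first j characters of 'euraqlj', with D[i][0] = i, D[0][j] = j, and D[i][j] = D[i-1][j-1] if the characters match, else 1 + min(D[i-1][j], D[i][j-1], D[i-1][j-1]). Filling the table (rows: prefixes of 'emrhqwli', columns: prefixes of 'euraqlj'):
     ε  e  u  r  a  q  l  j
  ε  0  1  2  3  4  5  6  7
  e  1  0  1  2  3  4  5  6
  m  2  1  1  2  3  4  5  6
  r  3  2  2  1  2  3  4  5
  h  4  3  3  2  2  3  4  5
  q  5  4  4  3  3  2  3  4
  w  6  5  5  4  4  3  3  4
  l  7  6  6  5  5  4  3  4
  i  8  7  7  6  6  5  4  4
The bottom-right entry gives D[8][7] = 4, so no sequence of fewer than 4 edits works. Backtracking through the table gives one optimal edit sequence (4 edits):
  emrhqwli → eurhqwli (sub m→u @2)
  eurhqwli → euraqwli (sub h→a @4)
  euraqwli → euraqli (del w @6)
  euraqli → euraqlj (sub i→j @7)
Edit distance = 4.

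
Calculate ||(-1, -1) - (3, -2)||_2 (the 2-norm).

(Σ|x_i - y_i|^2)^(1/2) = (|-1 - 3|^2 + |-1 - (-2)|^2)^(1/2)
= (4^2 + 1^2)^(1/2) = (16 + 1)^(1/2) = (17)^(1/2) ≈ 4.1231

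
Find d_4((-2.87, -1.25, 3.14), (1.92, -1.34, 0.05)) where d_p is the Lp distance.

(Σ|x_i - y_i|^4)^(1/4) = (|-2.87 - 1.92|^4 + |-1.25 - (-1.34)|^4 + |3.14 - 0.05|^4)^(1/4)
= (4.79^4 + 0.09^4 + 3.09^4)^(1/4) ≈ (526.4317 + 0.0001 + 91.1662)^(1/4) = (617.598)^(1/4) ≈ 4.9851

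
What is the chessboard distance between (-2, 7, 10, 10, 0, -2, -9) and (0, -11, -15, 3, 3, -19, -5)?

max(|x_i - y_i|) = max(|-2 - 0|, |7 - (-11)|, |10 - (-15)|, |10 - 3|, |0 - 3|, |-2 - (-19)|, |-9 - (-5)|) = max(2, 18, 25, 7, 3, 17, 4) = 25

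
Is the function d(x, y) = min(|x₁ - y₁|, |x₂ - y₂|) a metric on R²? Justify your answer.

No. d fails identity of indiscernibles: take x = (-2, 0) and y = (-2, 9). Then d(x,y) = min(|-2 - (-2)|, |0 - 9|) = min(0, 9) = 0, yet x ≠ y.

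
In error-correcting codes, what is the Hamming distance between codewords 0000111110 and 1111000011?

Differing positions: 1, 2, 3, 4, 5, 6, 7, 8, 10. Hamming distance = 9.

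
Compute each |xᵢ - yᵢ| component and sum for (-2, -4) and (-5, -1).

Σ|x_i - y_i| = |-2 - (-5)| + |-4 - (-1)| = 3 + 3 = 6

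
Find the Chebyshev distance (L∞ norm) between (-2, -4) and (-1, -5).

max(|x_i - y_i|) = max(|-2 - (-1)|, |-4 - (-5)|) = max(1, 1) = 1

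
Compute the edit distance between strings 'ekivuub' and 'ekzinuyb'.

Let D[i][j] be the edit distance between the first i characters of 'ekivuub' and the first j characters of 'ekzinuyb', with D[i][0] = i, D[0][j] = j, and D[i][j] = D[i-1][j-1] if the characters match, else 1 + min(D[i-1][j], D[i][j-1], D[i-1][j-1]). Filling the table (rows: prefixes of 'ekivuub', columns: prefixes of 'ekzinuyb'):
     ε  e  k  z  i  n  u  y  b
  ε  0  1  2  3  4  5  6  7  8
  e  1  0  1  2  3  4  5  6  7
  k  2  1  0  1  2  3  4  5  6
  i  3  2  1  1  1  2  3  4  5
  v  4  3  2  2  2  2  3  4  5
  u  5  4  3  3  3  3  2  3  4
  u  6  5  4  4  4  4  3  3  4
  b  7  6  5  5  5  5  4  4  3
The bottom-right entry gives D[7][8] = 3, so no sequence of fewer than 3 edits works. Backtracking through the table gives one optimal edit sequence (3 edits):
  ekivuub → ekzivuub (ins z @3)
  ekzivuub → ekzinuub (sub v→n @5)
  ekzinuub → ekzinuyb (sub u→y @7)
Edit distance = 3.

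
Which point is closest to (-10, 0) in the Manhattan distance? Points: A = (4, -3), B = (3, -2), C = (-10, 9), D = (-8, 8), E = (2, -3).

Distances: d(A) = 17, d(B) = 15, d(C) = 9, d(D) = 10, d(E) = 15. Nearest: C = (-10, 9) with distance 9.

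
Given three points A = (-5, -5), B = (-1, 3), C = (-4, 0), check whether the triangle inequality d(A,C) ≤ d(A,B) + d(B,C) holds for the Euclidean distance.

d(A,B) = √(4² + 8²) = √80 ≈ 8.9443, d(B,C) = √(3² + 3²) = √18 ≈ 4.2426, d(A,C) = √(1² + 5²) = √26 ≈ 5.099.
d(A,C) ≈ 5.099 ≤ 8.9443 + 4.2426 = 13.1869. Triangle inequality is satisfied.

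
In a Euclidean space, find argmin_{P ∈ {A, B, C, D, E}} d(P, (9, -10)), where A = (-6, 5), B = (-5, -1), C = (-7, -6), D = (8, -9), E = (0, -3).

Distances: d(A) ≈ 21.2132, d(B) ≈ 16.6433, d(C) ≈ 16.4924, d(D) ≈ 1.4142, d(E) ≈ 11.4018. Nearest: D = (8, -9) with distance 1.4142.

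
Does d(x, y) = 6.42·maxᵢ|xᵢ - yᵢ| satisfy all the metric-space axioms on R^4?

Yes. The L∞ (Chebyshev) norm induces a metric on R^4, and multiplying a metric by a positive constant 6.42 > 0 preserves all four axioms: non-negativity (6.42·||x-y|| ≥ 0), identity (6.42·||x-y|| = 0 ⟺ ||x-y|| = 0 ⟺ x = y), symmetry (||x-y|| = ||y-x||), and the triangle inequality (6.42·||x-z|| ≤ 6.42·||x-y|| + 6.42·||y-z||). So d is a metric.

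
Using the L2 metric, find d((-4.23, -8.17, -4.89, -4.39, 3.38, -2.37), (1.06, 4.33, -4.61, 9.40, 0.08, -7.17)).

√(Σ(x_i - y_i)²) = √((-4.23 - 1.06)² + (-8.17 - 4.33)² + (-4.89 - (-4.61))² + (-4.39 - 9.4)² + (3.38 - 0.08)² + (-2.37 - (-7.17))²)
= √((-5.29)² + (-12.5)² + (-0.28)² + (-13.79)² + 3.3² + 4.8²) = √(27.9841 + 156.25 + 0.0784 + 190.1641 + 10.89 + 23.04) = √408.4066 ≈ 20.2091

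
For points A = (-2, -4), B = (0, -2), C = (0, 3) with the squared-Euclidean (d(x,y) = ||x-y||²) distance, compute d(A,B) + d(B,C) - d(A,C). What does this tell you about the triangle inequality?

d(A,B) = 2² + 2² = 8, d(B,C) = 0² + 5² = 25, d(A,C) = 2² + 7² = 53.
d(A,B) + d(B,C) - d(A,C) = 8 + 25 - 53 = 33 - 53 = -20. This is < 0, so the triangle inequality FAILS for these points (squared-Euclidean is not a metric).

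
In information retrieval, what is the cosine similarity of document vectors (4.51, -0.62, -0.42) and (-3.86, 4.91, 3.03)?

With u = (4.51, -0.62, -0.42), v = (-3.86, 4.91, 3.03):
u·v = 4.51·(-3.86) + (-0.62)·4.91 + (-0.42)·3.03 = (-17.4086) + (-3.0442) + (-1.2726) = -21.7254.
|u| = √(4.51² + (-0.62)² + (-0.42)²) = √(20.3401 + 0.3844 + 0.1764) = √20.9009, |v| = √((-3.86)² + 4.91² + 3.03²) = √(14.8996 + 24.1081 + 9.1809) = √48.1886.
cos θ = (u·v)/(|u||v|) = -21.7254/(√20.9009·√48.1886) ≈ -0.6846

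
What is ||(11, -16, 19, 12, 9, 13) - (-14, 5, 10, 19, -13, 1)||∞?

max(|x_i - y_i|) = max(|11 - (-14)|, |-16 - 5|, |19 - 10|, |12 - 19|, |9 - (-13)|, |13 - 1|) = max(25, 21, 9, 7, 22, 12) = 25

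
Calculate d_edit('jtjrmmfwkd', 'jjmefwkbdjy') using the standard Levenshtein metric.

Let D[i][j] be the edit distance between the first i characters of 'jtjrmmfwkd' and the first j characters of 'jjmefwkbdjy', with D[i][0] = i, D[0][j] = j, and D[i][j] = D[i-1][j-1] if the characters match, else 1 + min(D[i-1][j], D[i][j-1], D[i-1][j-1]). Filling the table (rows: prefixes of 'jtjrmmfwkd', columns: prefixes of 'jjmefwkbdjy'):
     ε  j  j  m  e  f  w  k  b  d  j  y
  ε  0  1  2  3  4  5  6  7  8  9 10 11
  j  1  0  1  2  3  4  5  6  7  8  9 10
  t  2  1  1  2  3  4  5  6  7  8  9 10
  j  3  2  1  2  3  4  5  6  7  8  8  9
  r  4  3  2  2  3  4  5  6  7  8  9  9
  m  5  4  3  2  3  4  5  6  7  8  9 10
  m  6  5  4  3  3  4  5  6  7  8  9 10
  f  7  6  5  4  4  3  4  5  6  7  8  9
  w  8  7  6  5  5  4  3  4  5  6  7  8
  k  9  8  7  6  6  5  4  3  4  5  6  7
  d 10  9  8  7  7  6  5  4  4  4  5  6
The bottom-right entry gives D[10][11] = 6, so no sequence of fewer than 6 edits works. Backtracking through the table gives one optimal edit sequence (6 edits):
  jtjrmmfwkd → jjrmmfwkd (del t @2)
  jjrmmfwkd → jjmmfwkd (del r @3)
  jjmmfwkd → jjmefwkd (sub m→e @4)
  jjmefwkd → jjmefwkbd (ins b @8)
  jjmefwkbd → jjmefwkbdj (ins j @10)
  jjmefwkbdj → jjmefwkbdjy (ins y @11)
Edit distance = 6.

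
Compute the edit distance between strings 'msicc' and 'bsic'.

Let D[i][j] be the edit distance between the first i characters of 'msicc' and the first j characters of 'bsic', with D[i][0] = i, D[0][j] = j, and D[i][j] = D[i-1][j-1] if the characters match, else 1 + min(D[i-1][j], D[i][j-1], D[i-1][j-1]). Filling the table (rows: prefixes of 'msicc', columns: prefixes of 'bsic'):
     ε  b  s  i  c
  ε  0  1  2  3  4
  m  1  1  2  3  4
  s  2  2  1  2  3
  i  3  3  2  1  2
  c  4  4  3  2  1
  c  5  5  4  3  2
The bottom-right entry gives D[5][4] = 2, so no sequence of fewer than 2 edits works. Backtracking through the table gives one optimal edit sequence (2 edits):
  msicc → bsicc (sub m→b @1)
  bsicc → bsic (del c @4)
Edit distance = 2.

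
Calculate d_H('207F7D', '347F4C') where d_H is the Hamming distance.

Differing positions: 1, 2, 5, 6. Hamming distance = 4.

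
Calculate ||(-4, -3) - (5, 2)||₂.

√(Σ(x_i - y_i)²) = √((-4 - 5)² + (-3 - 2)²)
= √((-9)² + (-5)²) = √(81 + 25) = √106 ≈ 10.2956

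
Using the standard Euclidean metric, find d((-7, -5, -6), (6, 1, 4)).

√(Σ(x_i - y_i)²) = √((-7 - 6)² + (-5 - 1)² + (-6 - 4)²)
= √((-13)² + (-6)² + (-10)²) = √(169 + 36 + 100) = √305 ≈ 17.4642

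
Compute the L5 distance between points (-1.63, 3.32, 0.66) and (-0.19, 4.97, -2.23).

(Σ|x_i - y_i|^5)^(1/5) = (|-1.63 - (-0.19)|^5 + |3.32 - 4.97|^5 + |0.66 - (-2.23)|^5)^(1/5)
= (1.44^5 + 1.65^5 + 2.89^5)^(1/5) ≈ (6.1917 + 12.2298 + 201.5994)^(1/5) = (220.0209)^(1/5) ≈ 2.941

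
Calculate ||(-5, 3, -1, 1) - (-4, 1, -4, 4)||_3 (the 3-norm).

(Σ|x_i - y_i|^3)^(1/3) = (|-5 - (-4)|^3 + |3 - 1|^3 + |-1 - (-4)|^3 + |1 - 4|^3)^(1/3)
= (1^3 + 2^3 + 3^3 + 3^3)^(1/3) = (1 + 8 + 27 + 27)^(1/3) = (63)^(1/3) ≈ 3.9791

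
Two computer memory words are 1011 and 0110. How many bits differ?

Differing positions: 1, 2, 4. Hamming distance = 3.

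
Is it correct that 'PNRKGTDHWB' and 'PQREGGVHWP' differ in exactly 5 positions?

Differing positions: 2, 4, 6, 7, 10. Hamming distance = 5, so the claim is true.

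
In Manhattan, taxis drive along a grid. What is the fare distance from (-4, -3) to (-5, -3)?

Σ|x_i - y_i| = |-4 - (-5)| + |-3 - (-3)| = 1 + 0 = 1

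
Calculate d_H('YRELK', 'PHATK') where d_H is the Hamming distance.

Differing positions: 1, 2, 3, 4. Hamming distance = 4.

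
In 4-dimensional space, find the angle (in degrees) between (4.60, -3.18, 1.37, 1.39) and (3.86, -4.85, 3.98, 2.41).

With u = (4.60, -3.18, 1.37, 1.39), v = (3.86, -4.85, 3.98, 2.41):
u·v = 4.6·3.86 + (-3.18)·(-4.85) + 1.37·3.98 + 1.39·2.41 = 17.756 + 15.423 + 5.4526 + 3.3499 = 41.9815.
|u| = √(4.6² + (-3.18)² + 1.37² + 1.39²) = √(21.16 + 10.1124 + 1.8769 + 1.9321) = √35.0814, |v| = √(3.86² + (-4.85)² + 3.98² + 2.41²) = √(14.8996 + 23.5225 + 15.8404 + 5.8081) = √60.0706.
cos θ = (u·v)/(|u||v|) = 41.9815/(√35.0814·√60.0706) ≈ 0.91451
θ = arccos(0.91451) ≈ 23.86°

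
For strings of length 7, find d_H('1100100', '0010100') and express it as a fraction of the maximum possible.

Differing positions: 1, 2, 3. Hamming distance = 3. The maximum possible Hamming distance for length-7 strings is 7, so d_H/7 = 3/7 ≈ 0.4286.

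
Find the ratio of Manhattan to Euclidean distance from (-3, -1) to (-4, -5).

L1 = |-3 - (-4)| + |-1 - (-5)| = 1 + 4 = 5
L2 = √(1² + 4²) = √17 ≈ 4.1231
L1 ≥ L2 always (equality iff movement is along one axis); L1 > L2 here.
Ratio L1/L2 = 5/√17 ≈ 1.2127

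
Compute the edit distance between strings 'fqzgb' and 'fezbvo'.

Let D[i][j] be the edit distance between the first i characters of 'fqzgb' and the first j characters of 'fezbvo', with D[i][0] = i, D[0][j] = j, and D[i][j] = D[i-1][j-1] if the characters match, else 1 + min(D[i-1][j], D[i][j-1], D[i-1][j-1]). Filling the table (rows: prefixes of 'fqzgb', columns: prefixes of 'fezbvo'):
     ε  f  e  z  b  v  o
  ε  0  1  2  3  4  5  6
  f  1  0  1  2  3  4  5
  q  2  1  1  2  3  4  5
  z  3  2  2  1  2  3  4
  g  4  3  3  2  2  3  4
  b  5  4  4  3  2  3  4
The bottom-right entry gives D[5][6] = 4, so no sequence of fewer than 4 edits works. Backtracking through the table gives one optimal edit sequence (4 edits):
  fqzgb → fezgb (sub q→e @2)
  fezgb → fezbgb (ins b @4)
  fezbgb → fezbvb (sub g→v @5)
  fezbvb → fezbvo (sub b→o @6)
Edit distance = 4.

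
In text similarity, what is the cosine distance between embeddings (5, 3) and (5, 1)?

With u = (5, 3), v = (5, 1):
u·v = 5·5 + 3·1 = 25 + 3 = 28.
|u| = √(5² + 3²) = √34, |v| = √(5² + 1²) = √26, so |u||v| = √(34·26) = √884.
cos θ = (u·v)/(|u||v|) = 28/√884 ≈ 0.9417
Cosine distance = 1 - cos θ ≈ 1 - 0.9417 = 0.0583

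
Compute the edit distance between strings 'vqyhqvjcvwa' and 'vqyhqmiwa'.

Let D[i][j] be the edit distance between the first i characters of 'vqyhqvjcvwa' and the first j characters of 'vqyhqmiwa', with D[i][0] = i, D[0][j] = j, and D[i][j] = D[i-1][j-1] if the characters match, else 1 + min(D[i-1][j], D[i][j-1], D[i-1][j-1]). Filling the table (rows: prefixes of 'vqyhqvjcvwa', columns: prefixes of 'vqyhqmiwa'):
     ε  v  q  y  h  q  m  i  w  a
  ε  0  1  2  3  4  5  6  7  8  9
  v  1  0  1  2  3  4  5  6  7  8
  q  2  1  0  1  2  3  4  5  6  7
  y  3  2  1  0  1  2  3  4  5  6
  h  4  3  2  1  0  1  2  3  4  5
  q  5  4  3  2  1  0  1  2  3  4
  v  6  5  4  3  2  1  1  2  3  4
  j  7  6  5  4  3  2  2  2  3  4
  c  8  7  6  5  4  3  3  3  3  4
  v  9  8  7  6  5  4  4  4  4  4
  w 10  9  8  7  6  5  5  5  4  5
  a 11 10  9  8  7  6  6  6  5  4
The bottom-right entry gives D[11][9] = 4, so no sequence of fewer than 4 edits works. Backtracking through the table gives one optimal edit sequence (4 edits):
  vqyhqvjcvwa → vqyhqjcvwa (del v @6)
  vqyhqjcvwa → vqyhqcvwa (del j @6)
  vqyhqcvwa → vqyhqmvwa (sub c→m @6)
  vqyhqmvwa → vqyhqmiwa (sub v→i @7)
Edit distance = 4.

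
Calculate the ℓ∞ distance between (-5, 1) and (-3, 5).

max(|x_i - y_i|) = max(|-5 - (-3)|, |1 - 5|) = max(2, 4) = 4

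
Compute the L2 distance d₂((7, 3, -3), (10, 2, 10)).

√(Σ(x_i - y_i)²) = √((7 - 10)² + (3 - 2)² + (-3 - 10)²)
= √((-3)² + 1² + (-13)²) = √(9 + 1 + 169) = √179 ≈ 13.3791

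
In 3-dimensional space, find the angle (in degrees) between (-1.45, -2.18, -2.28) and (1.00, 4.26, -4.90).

With u = (-1.45, -2.18, -2.28), v = (1.00, 4.26, -4.90):
u·v = (-1.45)·1 + (-2.18)·4.26 + (-2.28)·(-4.9) = (-1.45) + (-9.2868) + 11.172 = 0.4352.
|u| = √((-1.45)² + (-2.18)² + (-2.28)²) = √(2.1025 + 4.7524 + 5.1984) = √12.0533, |v| = √(1² + 4.26² + (-4.9)²) = √(1 + 18.1476 + 24.01) = √43.1576.
cos θ = (u·v)/(|u||v|) = 0.4352/(√12.0533·√43.1576) ≈ 0.019081
θ = arccos(0.019081) ≈ 88.91°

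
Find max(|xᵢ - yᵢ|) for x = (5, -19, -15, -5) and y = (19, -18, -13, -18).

max(|x_i - y_i|) = max(|5 - 19|, |-19 - (-18)|, |-15 - (-13)|, |-5 - (-18)|) = max(14, 1, 2, 13) = 14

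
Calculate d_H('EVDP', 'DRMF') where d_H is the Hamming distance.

Differing positions: 1, 2, 3, 4. Hamming distance = 4.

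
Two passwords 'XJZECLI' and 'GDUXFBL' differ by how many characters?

Differing positions: 1, 2, 3, 4, 5, 6, 7. Hamming distance = 7.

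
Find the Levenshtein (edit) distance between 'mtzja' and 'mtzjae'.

Let D[i][j] be the edit distance between the first i characters of 'mtzja' and the first j characters of 'mtzjae', with D[i][0] = i, D[0][j] = j, and D[i][j] = D[i-1][j-1] if the characters match, else 1 + min(D[i-1][j], D[i][j-1], D[i-1][j-1]). Filling the table (rows: prefixes of 'mtzja', columns: prefixes of 'mtzjae'):
     ε  m  t  z  j  a  e
  ε  0  1  2  3  4  5  6
  m  1  0  1  2  3  4  5
  t  2  1  0  1  2  3  4
  z  3  2  1  0  1  2  3
  j  4  3  2  1  0  1  2
  a  5  4  3  2  1  0  1
The bottom-right entry gives D[5][6] = 1, so no sequence of fewer than 1 edit works. Backtracking through the table gives one optimal edit sequence (1 edit):
  mtzja → mtzjae (ins e @6)
Edit distance = 1.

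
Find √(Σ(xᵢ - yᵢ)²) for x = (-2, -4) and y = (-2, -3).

√(Σ(x_i - y_i)²) = √((-2 - (-2))² + (-4 - (-3))²)
= √(0² + (-1)²) = √(0 + 1) = √1 = 1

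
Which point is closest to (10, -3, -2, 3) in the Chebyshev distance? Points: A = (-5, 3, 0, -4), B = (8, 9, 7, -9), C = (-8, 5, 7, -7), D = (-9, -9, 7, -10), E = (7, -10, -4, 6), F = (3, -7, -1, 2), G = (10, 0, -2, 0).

Distances: d(A) = 15, d(B) = 12, d(C) = 18, d(D) = 19, d(E) = 7, d(F) = 7, d(G) = 3. Nearest: G = (10, 0, -2, 0) with distance 3.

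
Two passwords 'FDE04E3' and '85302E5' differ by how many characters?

Differing positions: 1, 2, 3, 5, 7. Hamming distance = 5.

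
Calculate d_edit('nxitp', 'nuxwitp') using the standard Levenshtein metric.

Let D[i][j] be the edit distance between the first i characters of 'nxitp' and the first j characters of 'nuxwitp', with D[i][0] = i, D[0][j] = j, and D[i][j] = D[i-1][j-1] if the characters match, else 1 + min(D[i-1][j], D[i][j-1], D[i-1][j-1]). Filling the table (rows: prefixes of 'nxitp', columns: prefixes of 'nuxwitp'):
     ε  n  u  x  w  i  t  p
  ε  0  1  2  3  4  5  6  7
  n  1  0  1  2  3  4  5  6
  x  2  1  1  1  2  3  4  5
  i  3  2  2  2  2  2  3  4
  t  4  3  3  3  3  3  2  3
  p  5  4  4  4  4  4  3  2
The bottom-right entry gives D[5][7] = 2, so no sequence of fewer than 2 edits works. Backtracking through the table gives one optimal edit sequence (2 edits):
  nxitp → nuxitp (ins u @2)
  nuxitp → nuxwitp (ins w @4)
Edit distance = 2.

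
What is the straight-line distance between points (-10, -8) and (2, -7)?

√(Σ(x_i - y_i)²) = √((-10 - 2)² + (-8 - (-7))²)
= √((-12)² + (-1)²) = √(144 + 1) = √145 ≈ 12.0416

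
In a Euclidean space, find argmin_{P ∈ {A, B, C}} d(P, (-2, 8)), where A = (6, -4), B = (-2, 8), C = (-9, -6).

Distances: d(A) ≈ 14.4222, d(B) = 0, d(C) ≈ 15.6525. Nearest: B = (-2, 8) with distance 0.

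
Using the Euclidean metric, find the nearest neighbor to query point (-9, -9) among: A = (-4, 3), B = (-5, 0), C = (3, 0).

Distances: d(A) = 13, d(B) ≈ 9.8489, d(C) = 15. Nearest: B = (-5, 0) with distance 9.8489.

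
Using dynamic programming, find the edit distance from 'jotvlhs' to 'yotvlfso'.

Let D[i][j] be the edit distance between the first i characters of 'jotvlhs' and the first j characters of 'yotvlfso', with D[i][0] = i, D[0][j] = j, and D[i][j] = D[i-1][j-1] if the characters match, else 1 + min(D[i-1][j], D[i][j-1], D[i-1][j-1]). Filling the table (rows: prefixes of 'jotvlhs', columns: prefixes of 'yotvlfso'):
     ε  y  o  t  v  l  f  s  o
  ε  0  1  2  3  4  5  6  7  8
  j  1  1  2  3  4  5  6  7  8
  o  2  2  1  2  3  4  5  6  7
  t  3  3  2  1  2  3  4  5  6
  v  4  4  3  2  1  2  3  4  5
  l  5  5  4  3  2  1  2  3  4
  h  6  6  5  4  3  2  2  3  4
  s  7  7  6  5  4  3  3  2  3
The bottom-right entry gives D[7][8] = 3, so no sequence of fewer than 3 edits works. Backtracking through the table gives one optimal edit sequence (3 edits):
  jotvlhs → yotvlhs (sub j→y @1)
  yotvlhs → yotvlfs (sub h→f @6)
  yotvlfs → yotvlfso (ins o @8)
Edit distance = 3.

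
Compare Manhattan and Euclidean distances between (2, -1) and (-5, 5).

L1 = |2 - (-5)| + |-1 - 5| = 7 + 6 = 13
L2 = √(7² + 6²) = √85 ≈ 9.2195
L1 ≥ L2 always (equality iff movement is along one axis); L1 > L2 here.
Ratio L1/L2 = 13/√85 ≈ 1.41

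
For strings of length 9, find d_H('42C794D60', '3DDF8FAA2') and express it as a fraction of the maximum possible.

Differing positions: 1, 2, 3, 4, 5, 6, 7, 8, 9. Hamming distance = 9. The maximum possible Hamming distance for length-9 strings is 9, so d_H/9 = 9/9 = 1.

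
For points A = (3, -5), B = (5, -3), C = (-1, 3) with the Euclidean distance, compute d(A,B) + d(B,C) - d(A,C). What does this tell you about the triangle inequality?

d(A,B) = √(2² + 2²) = √8 ≈ 2.8284, d(B,C) = √(6² + 6²) = √72 ≈ 8.4853, d(A,C) = √(4² + 8²) = √80 ≈ 8.9443.
d(A,B) + d(B,C) - d(A,C) = 2.8284 + 8.4853 - 8.9443 = 11.3137 - 8.9443 = 2.3694 (to 4 decimal places). This is ≥ 0, so the triangle inequality holds for these points.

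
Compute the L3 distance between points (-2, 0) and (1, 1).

(Σ|x_i - y_i|^3)^(1/3) = (|-2 - 1|^3 + |0 - 1|^3)^(1/3)
= (3^3 + 1^3)^(1/3) = (27 + 1)^(1/3) = (28)^(1/3) ≈ 3.0366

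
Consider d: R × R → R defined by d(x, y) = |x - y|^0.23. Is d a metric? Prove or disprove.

Yes. With 0 < p = 0.23 ≤ 1, d(x,y) = |x-y|^0.23 is a metric on R. Non-negativity and symmetry are immediate; |x-y|^0.23 = 0 ⟺ |x-y| = 0 ⟺ x = y. For the triangle inequality, the function t ↦ t^0.23 is subadditive on [0,∞) when p ≤ 1, so |x-z|^0.23 ≤ (|x-y| + |y-z|)^0.23 ≤ |x-y|^0.23 + |y-z|^0.23.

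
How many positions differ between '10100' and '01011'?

Differing positions: 1, 2, 3, 4, 5. Hamming distance = 5.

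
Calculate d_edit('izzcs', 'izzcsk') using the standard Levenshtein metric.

Let D[i][j] be the edit distance between the first i characters of 'izzcs' and the first j characters of 'izzcsk', with D[i][0] = i, D[0][j] = j, and D[i][j] = D[i-1][j-1] if the characters match, else 1 + min(D[i-1][j], D[i][j-1], D[i-1][j-1]). Filling the table (rows: prefixes of 'izzcs', columns: prefixes of 'izzcsk'):
     ε  i  z  z  c  s  k
  ε  0  1  2  3  4  5  6
  i  1  0  1  2  3  4  5
  z  2  1  0  1  2  3  4
  z  3  2  1  0  1  2  3
  c  4  3  2  1  0  1  2
  s  5  4  3  2  1  0  1
The bottom-right entry gives D[5][6] = 1, so no sequence of fewer than 1 edit works. Backtracking through the table gives one optimal edit sequence (1 edit):
  izzcs → izzcsk (ins k @6)
Edit distance = 1.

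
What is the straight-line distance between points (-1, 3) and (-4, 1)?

√(Σ(x_i - y_i)²) = √((-1 - (-4))² + (3 - 1)²)
= √(3² + 2²) = √(9 + 4) = √13 ≈ 3.6056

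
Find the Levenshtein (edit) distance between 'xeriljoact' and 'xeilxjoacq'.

Let D[i][j] be the edit distance between the first i characters of 'xeriljoact' and the first j characters of 'xeilxjoacq', with D[i][0] = i, D[0][j] = j, and D[i][j] = D[i-1][j-1] if the characters match, else 1 + min(D[i-1][j], D[i][j-1], D[i-1][j-1]). Filling the table (rows: prefixes of 'xeriljoact', columns: prefixes of 'xeilxjoacq'):
     ε  x  e  i  l  x  j  o  a  c  q
  ε  0  1  2  3  4  5  6  7  8  9 10
  x  1  0  1  2  3  4  5  6  7  8  9
  e  2  1  0  1  2  3  4  5  6  7  8
  r  3  2  1  1  2  3  4  5  6  7  8
  i  4  3  2  1  2  3  4  5  6  7  8
  l  5  4  3  2  1  2  3  4  5  6  7
  j  6  5  4  3  2  2  2  3  4  5  6
  o  7  6  5  4  3  3  3  2  3  4  5
  a  8  7  6  5  4  4  4  3  2  3  4
  c  9  8  7  6  5  5  5  4  3  2  3
  t 10  9  8  7  6  6  6  5  4  3  3
The bottom-right entry gives D[10][10] = 3, so no sequence of fewer than 3 edits works. Backtracking through the table gives one optimal edit sequence (3 edits):
  xeriljoact → xeiljoact (del r @3)
  xeiljoact → xeilxjoact (ins x @5)
  xeilxjoact → xeilxjoacq (sub t→q @10)
Edit distance = 3.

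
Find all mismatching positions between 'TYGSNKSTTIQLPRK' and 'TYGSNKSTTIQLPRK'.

Differing positions: none. Hamming distance = 0.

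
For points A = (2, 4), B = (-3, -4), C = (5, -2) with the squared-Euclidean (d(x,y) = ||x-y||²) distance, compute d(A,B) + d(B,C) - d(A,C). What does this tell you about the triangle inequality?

d(A,B) = 5² + 8² = 89, d(B,C) = 8² + 2² = 68, d(A,C) = 3² + 6² = 45.
d(A,B) + d(B,C) - d(A,C) = 89 + 68 - 45 = 157 - 45 = 112. This is ≥ 0, so the triangle inequality holds for these points.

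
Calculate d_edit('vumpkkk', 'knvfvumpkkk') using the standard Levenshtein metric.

Let D[i][j] be the edit distance between the first i characters of 'vumpkkk' and the first j characters of 'knvfvumpkkk', with D[i][0] = i, D[0][j] = j, and D[i][j] = D[i-1][j-1] if the characters match, else 1 + min(D[i-1][j], D[i][j-1], D[i-1][j-1]). Filling the table (rows: prefixes of 'vumpkkk', columns: prefixes of 'knvfvumpkkk'):
     ε  k  n  v  f  v  u  m  p  k  k  k
  ε  0  1  2  3  4  5  6  7  8  9 10 11
  v  1  1  2  2  3  4  5  6  7  8  9 10
  u  2  2  2  3  3  4  4  5  6  7  8  9
  m  3  3  3  3  4  4  5  4  5  6  7  8
  p  4  4  4  4  4  5  5  5  4  5  6  7
  k  5  4  5  5  5  5  6  6  5  4  5  6
  k  6  5  5  6  6  6  6  7  6  5  4  5
  k  7  6  6  6  7  7  7  7  7  6  5  4
The bottom-right entry gives D[7][11] = 4, so no sequence of fewer than 4 edits works. Backtracking through the table gives one optimal edit sequence (4 edits):
  vumpkkk → kvumpkkk (ins k @1)
  kvumpkkk → knvumpkkk (ins n @2)
  knvumpkkk → knvvumpkkk (ins v @3)
  knvvumpkkk → knvfvumpkkk (ins f @4)
Edit distance = 4.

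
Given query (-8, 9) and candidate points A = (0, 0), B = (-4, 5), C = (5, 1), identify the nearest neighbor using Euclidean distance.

Distances: d(A) ≈ 12.0416, d(B) ≈ 5.6569, d(C) ≈ 15.2643. Nearest: B = (-4, 5) with distance 5.6569.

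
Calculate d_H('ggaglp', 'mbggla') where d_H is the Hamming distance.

Differing positions: 1, 2, 3, 6. Hamming distance = 4.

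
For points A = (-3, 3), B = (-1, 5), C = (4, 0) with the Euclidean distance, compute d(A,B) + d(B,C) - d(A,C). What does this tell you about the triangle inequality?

d(A,B) = √(2² + 2²) = √8 ≈ 2.8284, d(B,C) = √(5² + 5²) = √50 ≈ 7.0711, d(A,C) = √(7² + 3²) = √58 ≈ 7.6158.
d(A,B) + d(B,C) - d(A,C) = 2.8284 + 7.0711 - 7.6158 = 9.8995 - 7.6158 = 2.2837 (to 4 decimal places). This is ≥ 0, so the triangle inequality holds for these points.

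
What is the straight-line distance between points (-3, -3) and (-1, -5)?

√(Σ(x_i - y_i)²) = √((-3 - (-1))² + (-3 - (-5))²)
= √((-2)² + 2²) = √(4 + 4) = √8 ≈ 2.8284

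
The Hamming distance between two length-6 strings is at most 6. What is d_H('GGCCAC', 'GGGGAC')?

Differing positions: 3, 4. Hamming distance = 2. The maximum possible Hamming distance for length-6 strings is 6, so d_H/6 = 2/6 ≈ 0.3333.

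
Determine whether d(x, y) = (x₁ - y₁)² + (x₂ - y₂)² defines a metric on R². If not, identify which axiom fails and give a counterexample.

No. The squared Euclidean distance fails the triangle inequality. Counterexample: x = (0, 0), y = (2, 1), z = (4, 2). d(x,z) = 4² + 2² = 20, but d(x,y) + d(y,z) = (2² + 1²) + (2² + 1²) = 5 + 5 = 10. Since 20 > 10, the triangle inequality is violated. (Note: √d, the ordinary Euclidean distance, IS a metric.)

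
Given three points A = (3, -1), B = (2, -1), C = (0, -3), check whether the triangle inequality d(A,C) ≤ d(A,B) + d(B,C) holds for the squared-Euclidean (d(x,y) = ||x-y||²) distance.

d(A,B) = 1² + 0² = 1, d(B,C) = 2² + 2² = 8, d(A,C) = 3² + 2² = 13.
d(A,C) = 13 > 1 + 8 = 9. Triangle inequality is VIOLATED. (Squared-Euclidean is not a metric — this is a counterexample.)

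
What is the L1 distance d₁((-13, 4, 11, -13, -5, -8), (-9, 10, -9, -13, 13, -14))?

Σ|x_i - y_i| = |-13 - (-9)| + |4 - 10| + |11 - (-9)| + |-13 - (-13)| + |-5 - 13| + |-8 - (-14)| = 4 + 6 + 20 + 0 + 18 + 6 = 54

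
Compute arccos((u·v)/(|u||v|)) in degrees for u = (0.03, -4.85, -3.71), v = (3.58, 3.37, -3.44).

With u = (0.03, -4.85, -3.71), v = (3.58, 3.37, -3.44):
u·v = 0.03·3.58 + (-4.85)·3.37 + (-3.71)·(-3.44) = 0.1074 + (-16.3445) + 12.7624 = -3.4747.
|u| = √(0.03² + (-4.85)² + (-3.71)²) = √(0.0009 + 23.5225 + 13.7641) = √37.2875, |v| = √(3.58² + 3.37² + (-3.44)²) = √(12.8164 + 11.3569 + 11.8336) = √36.0069.
cos θ = (u·v)/(|u||v|) = -3.4747/(√37.2875·√36.0069) ≈ -0.094829
θ = arccos(-0.094829) ≈ 95.44°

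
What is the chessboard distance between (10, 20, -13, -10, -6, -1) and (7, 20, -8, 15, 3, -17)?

max(|x_i - y_i|) = max(|10 - 7|, |20 - 20|, |-13 - (-8)|, |-10 - 15|, |-6 - 3|, |-1 - (-17)|) = max(3, 0, 5, 25, 9, 16) = 25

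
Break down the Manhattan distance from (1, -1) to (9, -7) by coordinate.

Σ|x_i - y_i| = |1 - 9| + |-1 - (-7)| = 8 + 6 = 14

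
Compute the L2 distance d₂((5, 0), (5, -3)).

√(Σ(x_i - y_i)²) = √((5 - 5)² + (0 - (-3))²)
= √(0² + 3²) = √(0 + 9) = √9 = 3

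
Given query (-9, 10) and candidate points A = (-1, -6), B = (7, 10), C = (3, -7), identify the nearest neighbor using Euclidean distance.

Distances: d(A) ≈ 17.8885, d(B) = 16, d(C) ≈ 20.8087. Nearest: B = (7, 10) with distance 16.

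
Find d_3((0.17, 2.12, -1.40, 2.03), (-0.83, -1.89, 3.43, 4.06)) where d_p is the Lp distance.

(Σ|x_i - y_i|^3)^(1/3) = (|0.17 - (-0.83)|^3 + |2.12 - (-1.89)|^3 + |-1.4 - 3.43|^3 + |2.03 - 4.06|^3)^(1/3)
= (1^3 + 4.01^3 + 4.83^3 + 2.03^3)^(1/3) ≈ (1 + 64.4812 + 112.6786 + 8.3654)^(1/3) = (186.5252)^(1/3) ≈ 5.7136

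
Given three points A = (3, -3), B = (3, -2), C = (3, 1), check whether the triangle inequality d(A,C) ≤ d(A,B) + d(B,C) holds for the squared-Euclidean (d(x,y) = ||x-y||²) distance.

d(A,B) = 0² + 1² = 1, d(B,C) = 0² + 3² = 9, d(A,C) = 0² + 4² = 16.
d(A,C) = 16 > 1 + 9 = 10. Triangle inequality is VIOLATED. (Squared-Euclidean is not a metric — this is a counterexample.)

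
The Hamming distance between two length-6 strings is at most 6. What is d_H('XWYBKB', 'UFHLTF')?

Differing positions: 1, 2, 3, 4, 5, 6. Hamming distance = 6. The maximum possible Hamming distance for length-6 strings is 6, so d_H/6 = 6/6 = 1.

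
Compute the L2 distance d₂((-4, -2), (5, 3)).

√(Σ(x_i - y_i)²) = √((-4 - 5)² + (-2 - 3)²)
= √((-9)² + (-5)²) = √(81 + 25) = √106 ≈ 10.2956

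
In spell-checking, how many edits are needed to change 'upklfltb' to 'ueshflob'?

Let D[i][j] be the edit distance between the first i characters of 'upklfltb' and the first j characters of 'ueshflob', with D[i][0] = i, D[0][j] = j, and D[i][j] = D[i-1][j-1] if the characters match, else 1 + min(D[i-1][j], D[i][j-1], D[i-1][j-1]). Filling the table (rows: prefixes of 'upklfltb', columns: prefixes of 'ueshflob'):
     ε  u  e  s  h  f  l  o  b
  ε  0  1  2  3  4  5  6  7  8
  u  1  0  1  2  3  4  5  6  7
  p  2  1  1  2  3  4  5  6  7
  k  3  2  2  2  3  4  5  6  7
  l  4  3  3  3  3  4  4  5  6
  f  5  4  4  4  4  3  4  5  6
  l  6  5  5  5  5  4  3  4  5
  t  7  6  6  6  6  5  4  4  5
  b  8  7  7  7  7  6  5  5  4
The bottom-right entry gives D[8][8] = 4, so no sequence of fewer than 4 edits works. Backtracking through the table gives one optimal edit sequence (4 edits):
  upklfltb → ueklfltb (sub p→e @2)
  ueklfltb → ueslfltb (sub k→s @3)
  ueslfltb → ueshfltb (sub l→h @4)
  ueshfltb → ueshflob (sub t→o @7)
Edit distance = 4.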